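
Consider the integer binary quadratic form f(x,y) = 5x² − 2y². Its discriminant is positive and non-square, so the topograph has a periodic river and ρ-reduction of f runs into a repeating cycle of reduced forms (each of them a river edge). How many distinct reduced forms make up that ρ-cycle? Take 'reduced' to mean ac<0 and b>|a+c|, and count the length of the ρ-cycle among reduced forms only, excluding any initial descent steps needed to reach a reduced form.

D = 40, ⌊√D⌋ = 6
descent: ρ → (-2,4,3)  [lands on river]
river: ρ → (3,2,-3)
river: ρ → (-3,4,2)
river: ρ → (2,4,-3)
river: ρ → (-3,2,3)
river: ρ → (3,4,-2)
ρ-cycle length = 6 (tail of 1 descent step not counted)

6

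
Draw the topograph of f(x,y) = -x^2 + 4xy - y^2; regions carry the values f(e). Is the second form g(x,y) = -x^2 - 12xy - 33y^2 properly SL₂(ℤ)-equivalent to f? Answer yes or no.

D₁ = 12, D₂ = 12
river cycle of f (length 2): (-1, 2, 2), (2, 2, -1)
river cycle of g (length 2): (-1, 2, 2), (2, 2, -1)
cycles coincide ⇒ equivalent

yes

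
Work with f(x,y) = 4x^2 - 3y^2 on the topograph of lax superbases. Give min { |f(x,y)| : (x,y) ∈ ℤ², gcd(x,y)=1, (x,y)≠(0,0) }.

descent: ρ → (-3,6,1)  [lands on river]
river: ρ → (1,6,-3)
closes: descent 1, river 2
min |a| on river = 1

1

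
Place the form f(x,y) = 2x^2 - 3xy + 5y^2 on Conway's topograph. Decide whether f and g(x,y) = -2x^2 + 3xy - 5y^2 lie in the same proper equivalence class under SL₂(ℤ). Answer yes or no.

D₁ = -31, D₂ = -31
f: translate: b→1 (≡-3 mod 4), so (2,-3,5)→(2,1,4)
f: reduced (well bottom): (2,1,4) with a≤c, −a<b≤a
g is negative-definite; reduce −g:
−g: translate: b→1 (≡-3 mod 4), so (2,-3,5)→(2,1,4)
−g: reduced (well bottom): (2,1,4) with a≤c, −a<b≤a
flip sign back: reduced form of g is (-2,-1,-4)
reduced forms (2, 1, 4) vs (-2, -1, -4) ⇒ inequivalent

no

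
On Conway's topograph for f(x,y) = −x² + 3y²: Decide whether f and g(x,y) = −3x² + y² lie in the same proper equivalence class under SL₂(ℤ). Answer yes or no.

D₁ = 12, D₂ = 12
river cycle of f (length 2): (-1, 2, 2), (2, 2, -1)
river cycle of g (length 2): (1, 2, -2), (-2, 2, 1)
cycles differ ⇒ inequivalent

no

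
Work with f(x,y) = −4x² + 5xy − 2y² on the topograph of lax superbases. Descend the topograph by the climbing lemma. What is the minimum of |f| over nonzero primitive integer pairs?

translate: b→3 (≡-5 mod 8), so (4,-5,2)→(4,3,1)
flip: (4,3,1)→(1,-3,4)
translate: b→1 (≡-3 mod 2), so (1,-3,4)→(1,1,2)
reduced (well bottom): (1,1,2) with a≤c, −a<b≤a
well minimum |f| = |-1| = 1 (negative-definite)

1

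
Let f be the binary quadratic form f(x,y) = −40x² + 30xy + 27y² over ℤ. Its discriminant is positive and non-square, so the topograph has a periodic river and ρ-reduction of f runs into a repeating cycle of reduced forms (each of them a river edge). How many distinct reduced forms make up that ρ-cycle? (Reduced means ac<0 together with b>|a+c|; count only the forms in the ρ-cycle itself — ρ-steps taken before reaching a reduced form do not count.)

D = 5220, ⌊√D⌋ = 72
river: ρ → (27,24,-43)
river: ρ → (-43,62,8)
river: ρ → (8,66,-27)
river: ρ → (-27,42,32)
river: ρ → (32,22,-37)
river: ρ → (-37,52,17)
river: ρ → (17,50,-40)
river: ρ → (-40,30,27)
ρ-cycle length = 8 (tail of 0 descent steps not counted)

8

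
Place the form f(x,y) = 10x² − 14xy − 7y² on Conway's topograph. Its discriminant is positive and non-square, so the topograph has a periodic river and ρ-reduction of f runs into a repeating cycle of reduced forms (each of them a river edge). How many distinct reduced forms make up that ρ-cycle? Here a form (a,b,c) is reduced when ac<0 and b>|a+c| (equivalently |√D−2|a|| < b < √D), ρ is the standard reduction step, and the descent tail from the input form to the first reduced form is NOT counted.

D = 476, ⌊√D⌋ = 21
descent: ρ → (-7,14,10)  [lands on river]
river: ρ → (10,6,-11)
river: ρ → (-11,16,5)
river: ρ → (5,14,-14)
river: ρ → (-14,14,5)
river: ρ → (5,16,-11)
river: ρ → (-11,6,10)
river: ρ → (10,14,-7)
ρ-cycle length = 8 (tail of 1 descent step not counted)

8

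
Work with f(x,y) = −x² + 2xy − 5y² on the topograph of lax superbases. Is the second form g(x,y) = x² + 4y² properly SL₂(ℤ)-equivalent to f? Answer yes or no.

D₁ = -16, D₂ = -16
f is negative-definite; reduce −f:
−f: translate: b→0 (≡-2 mod 2), so (1,-2,5)→(1,0,4)
−f: reduced (well bottom): (1,0,4) with a≤c, −a<b≤a
flip sign back: reduced form of f is (-1,0,-4)
g: reduced (well bottom): (1,0,4) with a≤c, −a<b≤a
reduced forms (-1, 0, -4) vs (1, 0, 4) ⇒ inequivalent

no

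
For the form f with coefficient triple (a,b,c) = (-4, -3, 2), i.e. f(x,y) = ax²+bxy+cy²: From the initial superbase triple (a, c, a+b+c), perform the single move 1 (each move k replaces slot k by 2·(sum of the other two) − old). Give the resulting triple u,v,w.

start (-4,2,-5) = (f(1,0),f(0,1),f(1,1))
replace slot 1: 2·(2+(-5)) − (-4) = -2 → (-2,2,-5)

-2,2,-5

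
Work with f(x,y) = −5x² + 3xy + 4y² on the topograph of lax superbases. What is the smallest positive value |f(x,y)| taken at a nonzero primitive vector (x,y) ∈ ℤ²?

river: ρ → (4,5,-4)
river: ρ → (-4,3,5)
river: ρ → (5,7,-2)
river: ρ → (-2,9,1)
river: ρ → (1,9,-2)
river: ρ → (-2,7,5)
river: ρ → (5,3,-4)
river: ρ → (-4,5,4)
river: ρ → (4,3,-5)
river: ρ → (-5,7,2)
river: ρ → (2,9,-1)
river: ρ → (-1,9,2)
river: ρ → (2,7,-5)
river: ρ → (-5,3,4)
closes: descent 0, river 14
min |a| on river = 1

1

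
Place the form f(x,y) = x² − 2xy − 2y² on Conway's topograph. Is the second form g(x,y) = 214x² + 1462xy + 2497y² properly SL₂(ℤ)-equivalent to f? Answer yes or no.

D₁ = 12, D₂ = 12
river cycle of f (length 2): (-2, 2, 1), (1, 2, -2)
river cycle of g (length 2): (1, 2, -2), (-2, 2, 1)
cycles coincide ⇒ equivalent

yes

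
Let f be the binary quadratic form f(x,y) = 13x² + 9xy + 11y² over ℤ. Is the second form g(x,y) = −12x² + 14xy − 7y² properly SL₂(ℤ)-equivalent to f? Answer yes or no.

D₁ = -491, D₂ = -140
discriminants differ ⇒ not SL₂(ℤ)-equivalent

no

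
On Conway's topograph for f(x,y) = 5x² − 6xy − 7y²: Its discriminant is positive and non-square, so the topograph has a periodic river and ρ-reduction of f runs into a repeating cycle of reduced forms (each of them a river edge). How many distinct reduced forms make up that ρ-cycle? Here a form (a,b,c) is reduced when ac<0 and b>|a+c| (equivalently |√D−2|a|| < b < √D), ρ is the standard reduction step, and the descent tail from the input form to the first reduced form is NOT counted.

D = 176, ⌊√D⌋ = 13
descent: ρ → (-7,6,5)  [lands on river]
river: ρ → (5,4,-8)
river: ρ → (-8,12,1)
river: ρ → (1,12,-8)
river: ρ → (-8,4,5)
river: ρ → (5,6,-7)
river: ρ → (-7,8,4)
river: ρ → (4,8,-7)
ρ-cycle length = 8 (tail of 1 descent step not counted)

8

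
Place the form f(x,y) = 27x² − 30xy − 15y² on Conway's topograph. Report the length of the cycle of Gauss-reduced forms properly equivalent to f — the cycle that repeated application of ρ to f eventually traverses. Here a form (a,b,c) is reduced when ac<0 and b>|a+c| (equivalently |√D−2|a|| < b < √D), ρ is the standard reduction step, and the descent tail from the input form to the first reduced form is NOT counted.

D = 2520, ⌊√D⌋ = 50
descent: ρ → (-15,30,27)  [lands on river]
river: ρ → (27,24,-18)
river: ρ → (-18,48,3)
river: ρ → (3,48,-18)
river: ρ → (-18,24,27)
river: ρ → (27,30,-15)
ρ-cycle length = 6 (tail of 1 descent step not counted)

6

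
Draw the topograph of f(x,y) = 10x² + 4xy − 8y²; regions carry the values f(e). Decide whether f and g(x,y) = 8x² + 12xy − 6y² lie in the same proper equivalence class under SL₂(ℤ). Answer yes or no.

D₁ = 336, D₂ = 336
river cycle of f (length 6): (-8, 12, 6), (6, 12, -8), (-8, 4, 10), (10, 16, -2), (-2, 16, 10), (10, 4, -8)
river cycle of g (length 6): (-6, 12, 8), (8, 4, -10), (-10, 16, 2), (2, 16, -10), (-10, 4, 8), (8, 12, -6)
cycles differ ⇒ inequivalent

no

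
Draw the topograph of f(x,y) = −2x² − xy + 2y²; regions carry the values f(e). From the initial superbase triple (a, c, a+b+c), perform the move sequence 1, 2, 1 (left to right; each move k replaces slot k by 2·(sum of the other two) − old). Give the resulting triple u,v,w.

start (-2,2,-1) = (f(1,0),f(0,1),f(1,1))
replace slot 1: 2·(2+(-1)) − (-2) = 4 → (4,2,-1)
replace slot 2: 2·(4+(-1)) − 2 = 4 → (4,4,-1)
replace slot 1: 2·(4+(-1)) − 4 = 2 → (2,4,-1)

2,4,-1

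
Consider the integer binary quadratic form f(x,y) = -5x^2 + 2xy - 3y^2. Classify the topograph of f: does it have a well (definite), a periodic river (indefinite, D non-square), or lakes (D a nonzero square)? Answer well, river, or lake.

D = b²−4ac = 2² − 4·(-5)·(-3) = -56
D < 0 ⇒ definite ⇒ every region one sign ⇒ single well

well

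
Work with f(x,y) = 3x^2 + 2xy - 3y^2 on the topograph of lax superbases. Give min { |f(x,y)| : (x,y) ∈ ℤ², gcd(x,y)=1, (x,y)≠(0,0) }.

river: ρ → (-3,4,2)
river: ρ → (2,4,-3)
river: ρ → (-3,2,3)
river: ρ → (3,4,-2)
river: ρ → (-2,4,3)
river: ρ → (3,2,-3)
closes: descent 0, river 6
min |a| on river = 2

2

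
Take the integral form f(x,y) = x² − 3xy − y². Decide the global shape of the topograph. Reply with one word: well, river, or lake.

D = b²−4ac = (-3)² − 4·1·(-1) = 13
D > 0 non-square ⇒ indefinite ⇒ periodic river

river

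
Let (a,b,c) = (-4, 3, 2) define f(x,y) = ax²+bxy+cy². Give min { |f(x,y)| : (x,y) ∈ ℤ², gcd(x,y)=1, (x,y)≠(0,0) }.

river: ρ → (2,5,-2)
river: ρ → (-2,3,4)
river: ρ → (4,5,-1)
river: ρ → (-1,5,4)
river: ρ → (4,3,-2)
river: ρ → (-2,5,2)
river: ρ → (2,3,-4)
river: ρ → (-4,5,1)
river: ρ → (1,5,-4)
river: ρ → (-4,3,2)
closes: descent 0, river 10
min |a| on river = 1

1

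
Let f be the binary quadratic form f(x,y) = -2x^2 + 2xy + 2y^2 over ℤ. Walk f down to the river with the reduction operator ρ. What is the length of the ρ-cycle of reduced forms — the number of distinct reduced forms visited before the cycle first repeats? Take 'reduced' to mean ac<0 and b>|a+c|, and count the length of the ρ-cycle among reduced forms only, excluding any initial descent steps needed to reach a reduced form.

D = 20, ⌊√D⌋ = 4
river: ρ → (2,2,-2)
river: ρ → (-2,2,2)
ρ-cycle length = 2 (tail of 0 descent steps not counted)

2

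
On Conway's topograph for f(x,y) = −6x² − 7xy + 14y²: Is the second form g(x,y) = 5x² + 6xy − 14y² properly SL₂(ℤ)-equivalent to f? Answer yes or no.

D₁ = 385, D₂ = 316
discriminants differ ⇒ not SL₂(ℤ)-equivalent

no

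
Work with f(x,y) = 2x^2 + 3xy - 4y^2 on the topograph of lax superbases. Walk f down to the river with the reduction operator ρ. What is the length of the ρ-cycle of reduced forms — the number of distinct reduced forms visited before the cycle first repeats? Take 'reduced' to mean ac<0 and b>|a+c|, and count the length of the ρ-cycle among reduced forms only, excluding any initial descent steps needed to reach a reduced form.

D = 41, ⌊√D⌋ = 6
river: ρ → (-4,5,1)
river: ρ → (1,5,-4)
river: ρ → (-4,3,2)
river: ρ → (2,5,-2)
river: ρ → (-2,3,4)
river: ρ → (4,5,-1)
river: ρ → (-1,5,4)
river: ρ → (4,3,-2)
river: ρ → (-2,5,2)
river: ρ → (2,3,-4)
ρ-cycle length = 10 (tail of 0 descent steps not counted)

10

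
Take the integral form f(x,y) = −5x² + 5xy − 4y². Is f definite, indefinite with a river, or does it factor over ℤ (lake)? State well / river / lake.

D = b²−4ac = 5² − 4·(-5)·(-4) = -55
D < 0 ⇒ definite ⇒ every region one sign ⇒ single well

well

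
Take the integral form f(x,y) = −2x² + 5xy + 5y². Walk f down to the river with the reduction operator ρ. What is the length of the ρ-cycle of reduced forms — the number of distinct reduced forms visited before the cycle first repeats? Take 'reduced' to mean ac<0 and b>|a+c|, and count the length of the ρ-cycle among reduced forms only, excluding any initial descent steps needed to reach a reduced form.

D = 65, ⌊√D⌋ = 8
river: ρ → (5,5,-2)
river: ρ → (-2,7,2)
river: ρ → (2,5,-5)
river: ρ → (-5,5,2)
river: ρ → (2,7,-2)
river: ρ → (-2,5,5)
ρ-cycle length = 6 (tail of 0 descent steps not counted)

6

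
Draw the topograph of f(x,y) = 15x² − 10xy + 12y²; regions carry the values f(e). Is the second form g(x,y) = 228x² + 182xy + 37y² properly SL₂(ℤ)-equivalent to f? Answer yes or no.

D₁ = -620, D₂ = -620
f: flip: (15,-10,12)→(12,10,15)
f: reduced (well bottom): (12,10,15) with a≤c, −a<b≤a
g: flip: (228,182,37)→(37,-182,228)
g: translate: b→-34 (≡-182 mod 74), so (37,-182,228)→(37,-34,12)
g: flip: (37,-34,12)→(12,34,37)
g: translate: b→10 (≡34 mod 24), so (12,34,37)→(12,10,15)
g: reduced (well bottom): (12,10,15) with a≤c, −a<b≤a
reduced forms (12, 10, 15) vs (12, 10, 15) ⇒ equivalent

yes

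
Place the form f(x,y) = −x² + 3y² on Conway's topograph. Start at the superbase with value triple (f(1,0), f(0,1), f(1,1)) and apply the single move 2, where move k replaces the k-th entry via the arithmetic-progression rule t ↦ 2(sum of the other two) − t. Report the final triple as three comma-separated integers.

start (-1,3,2) = (f(1,0),f(0,1),f(1,1))
replace slot 2: 2·((-1)+2) − 3 = -1 → (-1,-1,2)

-1,-1,2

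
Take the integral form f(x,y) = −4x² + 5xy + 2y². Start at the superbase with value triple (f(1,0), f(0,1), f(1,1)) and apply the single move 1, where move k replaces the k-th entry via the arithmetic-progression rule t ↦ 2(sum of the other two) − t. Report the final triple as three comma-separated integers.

start (-4,2,3) = (f(1,0),f(0,1),f(1,1))
replace slot 1: 2·(2+3) − (-4) = 14 → (14,2,3)

14,2,3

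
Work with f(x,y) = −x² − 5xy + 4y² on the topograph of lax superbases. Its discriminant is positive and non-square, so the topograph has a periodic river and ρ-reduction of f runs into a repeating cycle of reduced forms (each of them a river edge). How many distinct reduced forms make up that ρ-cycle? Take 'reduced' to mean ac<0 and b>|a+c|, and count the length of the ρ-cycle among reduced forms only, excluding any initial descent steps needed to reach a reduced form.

D = 41, ⌊√D⌋ = 6
descent: ρ → (4,5,-1)  [lands on river]
river: ρ → (-1,5,4)
river: ρ → (4,3,-2)
river: ρ → (-2,5,2)
river: ρ → (2,3,-4)
river: ρ → (-4,5,1)
river: ρ → (1,5,-4)
river: ρ → (-4,3,2)
river: ρ → (2,5,-2)
river: ρ → (-2,3,4)
ρ-cycle length = 10 (tail of 1 descent step not counted)

10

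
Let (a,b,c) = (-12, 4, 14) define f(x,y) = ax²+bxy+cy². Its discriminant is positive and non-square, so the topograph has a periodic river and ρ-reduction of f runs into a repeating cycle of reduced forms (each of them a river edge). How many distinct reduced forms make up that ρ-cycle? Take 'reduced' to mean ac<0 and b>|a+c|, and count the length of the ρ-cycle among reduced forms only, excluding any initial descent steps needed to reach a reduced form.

D = 688, ⌊√D⌋ = 26
river: ρ → (14,24,-2)
river: ρ → (-2,24,14)
river: ρ → (14,4,-12)
river: ρ → (-12,20,6)
river: ρ → (6,16,-18)
river: ρ → (-18,20,4)
river: ρ → (4,20,-18)
river: ρ → (-18,16,6)
river: ρ → (6,20,-12)
river: ρ → (-12,4,14)
ρ-cycle length = 10 (tail of 0 descent steps not counted)

10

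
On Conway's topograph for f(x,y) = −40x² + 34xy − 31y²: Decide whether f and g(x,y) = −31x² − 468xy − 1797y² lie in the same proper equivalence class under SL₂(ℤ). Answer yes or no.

D₁ = -3804, D₂ = -3804
f is negative-definite; reduce −f:
−f: flip: (40,-34,31)→(31,34,40)
−f: translate: b→-28 (≡34 mod 62), so (31,34,40)→(31,-28,37)
−f: reduced (well bottom): (31,-28,37) with a≤c, −a<b≤a
flip sign back: reduced form of f is (-31,28,-37)
g is negative-definite; reduce −g:
−g: translate: b→-28 (≡468 mod 62), so (31,468,1797)→(31,-28,37)
−g: reduced (well bottom): (31,-28,37) with a≤c, −a<b≤a
flip sign back: reduced form of g is (-31,28,-37)
reduced forms (-31, 28, -37) vs (-31, 28, -37) ⇒ equivalent

yes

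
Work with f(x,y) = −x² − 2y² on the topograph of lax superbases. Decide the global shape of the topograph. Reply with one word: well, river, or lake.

D = b²−4ac = 0² − 4·(-1)·(-2) = -8
D < 0 ⇒ definite ⇒ every region one sign ⇒ single well

well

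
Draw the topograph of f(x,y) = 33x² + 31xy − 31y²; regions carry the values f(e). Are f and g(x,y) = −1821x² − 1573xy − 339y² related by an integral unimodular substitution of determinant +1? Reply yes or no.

D₁ = 5053, D₂ = 5053
river cycle of f (length 34): (-31, 31, 33), (33, 35, -29), (-29, 23, 39), (39, 55, -13), (-13, 49, 51), (51, 53, -11), (-11, 57, 41), (41, 25, -27), (-27, 29, 39), (39, 49, -17), … (24 more)
river cycle of g (length 34): (-31, 31, 33), (33, 35, -29), (-29, 23, 39), (39, 55, -13), (-13, 49, 51), (51, 53, -11), (-11, 57, 41), (41, 25, -27), (-27, 29, 39), (39, 49, -17), … (24 more)
cycles coincide ⇒ equivalent

yes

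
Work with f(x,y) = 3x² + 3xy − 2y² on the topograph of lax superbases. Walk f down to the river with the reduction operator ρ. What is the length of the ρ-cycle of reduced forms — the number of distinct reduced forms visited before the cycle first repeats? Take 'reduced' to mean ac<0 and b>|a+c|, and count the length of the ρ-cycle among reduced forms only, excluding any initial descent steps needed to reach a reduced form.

D = 33, ⌊√D⌋ = 5
river: ρ → (-2,5,1)
river: ρ → (1,5,-2)
river: ρ → (-2,3,3)
river: ρ → (3,3,-2)
ρ-cycle length = 4 (tail of 0 descent steps not counted)

4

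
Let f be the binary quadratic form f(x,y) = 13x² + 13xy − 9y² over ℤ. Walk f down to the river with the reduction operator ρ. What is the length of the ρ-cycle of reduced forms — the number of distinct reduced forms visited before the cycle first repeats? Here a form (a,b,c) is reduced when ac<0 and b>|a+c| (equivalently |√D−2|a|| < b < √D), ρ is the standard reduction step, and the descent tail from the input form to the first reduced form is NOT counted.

D = 637, ⌊√D⌋ = 25
river: ρ → (-9,23,3)
river: ρ → (3,25,-1)
river: ρ → (-1,25,3)
river: ρ → (3,23,-9)
river: ρ → (-9,13,13)
river: ρ → (13,13,-9)
ρ-cycle length = 6 (tail of 0 descent steps not counted)

6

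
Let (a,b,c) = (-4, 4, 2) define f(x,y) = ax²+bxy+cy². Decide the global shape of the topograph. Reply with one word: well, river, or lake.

D = b²−4ac = 4² − 4·(-4)·2 = 48
D > 0 non-square ⇒ indefinite ⇒ periodic river

river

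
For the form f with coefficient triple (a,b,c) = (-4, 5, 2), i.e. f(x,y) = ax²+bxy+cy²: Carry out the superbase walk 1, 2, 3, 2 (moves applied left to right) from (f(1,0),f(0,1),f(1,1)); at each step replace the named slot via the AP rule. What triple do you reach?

start (-4,2,3) = (f(1,0),f(0,1),f(1,1))
replace slot 1: 2·(2+3) − (-4) = 14 → (14,2,3)
replace slot 2: 2·(14+3) − 2 = 32 → (14,32,3)
replace slot 3: 2·(14+32) − 3 = 89 → (14,32,89)
replace slot 2: 2·(14+89) − 32 = 174 → (14,174,89)

14,174,89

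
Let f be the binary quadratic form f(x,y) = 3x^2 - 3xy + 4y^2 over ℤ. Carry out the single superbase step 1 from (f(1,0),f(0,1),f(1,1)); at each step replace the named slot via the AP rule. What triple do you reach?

start (3,4,4) = (f(1,0),f(0,1),f(1,1))
replace slot 1: 2·(4+4) − 3 = 13 → (13,4,4)

13,4,4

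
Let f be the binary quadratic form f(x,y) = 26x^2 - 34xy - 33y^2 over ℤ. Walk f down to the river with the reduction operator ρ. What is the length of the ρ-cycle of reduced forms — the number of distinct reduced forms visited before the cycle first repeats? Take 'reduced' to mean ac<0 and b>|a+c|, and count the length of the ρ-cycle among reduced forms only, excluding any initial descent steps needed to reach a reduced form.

D = 4588, ⌊√D⌋ = 67
descent: ρ → (-33,34,26)  [lands on river]
river: ρ → (26,18,-41)
river: ρ → (-41,64,3)
river: ρ → (3,62,-62)
river: ρ → (-62,62,3)
river: ρ → (3,64,-41)
river: ρ → (-41,18,26)
river: ρ → (26,34,-33)
river: ρ → (-33,32,27)
river: ρ → (27,22,-38)
river: ρ → (-38,54,11)
river: ρ → (11,56,-33)
river: ρ → (-33,10,34)
river: ρ → (34,58,-9)
river: ρ → (-9,50,58)
river: ρ → (58,66,-1)
river: ρ → (-1,66,58)
river: ρ → (58,50,-9)
river: ρ → (-9,58,34)
river: ρ → (34,10,-33)
river: ρ → (-33,56,11)
river: ρ → (11,54,-38)
river: ρ → (-38,22,27)
river: ρ → (27,32,-33)
ρ-cycle length = 24 (tail of 1 descent step not counted)

24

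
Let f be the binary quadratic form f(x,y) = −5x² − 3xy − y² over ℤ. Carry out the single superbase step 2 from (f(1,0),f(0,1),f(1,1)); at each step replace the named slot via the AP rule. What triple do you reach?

start (-5,-1,-9) = (f(1,0),f(0,1),f(1,1))
replace slot 2: 2·((-5)+(-9)) − (-1) = -27 → (-5,-27,-9)

-5,-27,-9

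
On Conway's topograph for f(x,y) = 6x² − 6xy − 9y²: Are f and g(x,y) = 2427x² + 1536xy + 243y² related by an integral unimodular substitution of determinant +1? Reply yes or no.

D₁ = 252, D₂ = 252
river cycle of f (length 4): (-9, 6, 6), (6, 6, -9), (-9, 12, 3), (3, 12, -9)
river cycle of g (length 4): (6, 6, -9), (-9, 12, 3), (3, 12, -9), (-9, 6, 6)
cycles coincide ⇒ equivalent

yes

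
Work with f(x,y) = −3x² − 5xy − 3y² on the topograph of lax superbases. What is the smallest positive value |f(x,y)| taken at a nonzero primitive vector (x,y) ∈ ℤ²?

translate: b→-1 (≡5 mod 6), so (3,5,3)→(3,-1,1)
flip: (3,-1,1)→(1,1,3)
reduced (well bottom): (1,1,3) with a≤c, −a<b≤a
well minimum |f| = |-1| = 1 (negative-definite)

1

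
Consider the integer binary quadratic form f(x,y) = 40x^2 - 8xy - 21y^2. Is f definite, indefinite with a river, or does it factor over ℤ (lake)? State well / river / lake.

D = b²−4ac = (-8)² − 4·40·(-21) = 3424
D > 0 non-square ⇒ indefinite ⇒ periodic river

river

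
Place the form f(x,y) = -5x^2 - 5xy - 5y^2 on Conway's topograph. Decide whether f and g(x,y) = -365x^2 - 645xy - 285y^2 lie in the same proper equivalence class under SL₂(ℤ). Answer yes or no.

D₁ = -75, D₂ = -75
f is negative-definite; reduce −f:
−f: reduced (well bottom): (5,5,5) with a≤c, −a<b≤a
flip sign back: reduced form of f is (-5,-5,-5)
g is negative-definite; reduce −g:
−g: translate: b→-85 (≡645 mod 730), so (365,645,285)→(365,-85,5)
−g: flip: (365,-85,5)→(5,85,365)
−g: translate: b→5 (≡85 mod 10), so (5,85,365)→(5,5,5)
−g: reduced (well bottom): (5,5,5) with a≤c, −a<b≤a
flip sign back: reduced form of g is (-5,-5,-5)
reduced forms (-5, -5, -5) vs (-5, -5, -5) ⇒ equivalent

yes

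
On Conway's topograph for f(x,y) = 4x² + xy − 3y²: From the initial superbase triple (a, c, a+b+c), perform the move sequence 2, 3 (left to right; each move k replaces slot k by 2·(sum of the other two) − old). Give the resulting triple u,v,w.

start (4,-3,2) = (f(1,0),f(0,1),f(1,1))
replace slot 2: 2·(4+2) − (-3) = 15 → (4,15,2)
replace slot 3: 2·(4+15) − 2 = 36 → (4,15,36)

4,15,36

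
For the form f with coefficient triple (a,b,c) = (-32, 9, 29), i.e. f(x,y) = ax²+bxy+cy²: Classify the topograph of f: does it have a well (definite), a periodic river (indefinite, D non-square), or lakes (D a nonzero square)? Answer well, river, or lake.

D = b²−4ac = 9² − 4·(-32)·29 = 3793
D > 0 non-square ⇒ indefinite ⇒ periodic river

river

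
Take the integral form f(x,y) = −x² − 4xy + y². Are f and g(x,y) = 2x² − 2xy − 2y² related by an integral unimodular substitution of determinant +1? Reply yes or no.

D₁ = 20, D₂ = 20
river cycle of f (length 2): (1, 4, -1), (-1, 4, 1)
river cycle of g (length 2): (-2, 2, 2), (2, 2, -2)
cycles differ ⇒ inequivalent

no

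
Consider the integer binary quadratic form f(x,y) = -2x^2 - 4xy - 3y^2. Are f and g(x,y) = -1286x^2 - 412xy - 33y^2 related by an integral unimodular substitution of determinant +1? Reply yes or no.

D₁ = -8, D₂ = -8
f is negative-definite; reduce −f:
−f: translate: b→0 (≡4 mod 4), so (2,4,3)→(2,0,1)
−f: flip: (2,0,1)→(1,0,2)
−f: reduced (well bottom): (1,0,2) with a≤c, −a<b≤a
flip sign back: reduced form of f is (-1,0,-2)
g is negative-definite; reduce −g:
−g: flip: (1286,412,33)→(33,-412,1286)
−g: translate: b→-16 (≡-412 mod 66), so (33,-412,1286)→(33,-16,2)
−g: flip: (33,-16,2)→(2,16,33)
−g: translate: b→0 (≡16 mod 4), so (2,16,33)→(2,0,1)
−g: flip: (2,0,1)→(1,0,2)
−g: reduced (well bottom): (1,0,2) with a≤c, −a<b≤a
flip sign back: reduced form of g is (-1,0,-2)
reduced forms (-1, 0, -2) vs (-1, 0, -2) ⇒ equivalent

yes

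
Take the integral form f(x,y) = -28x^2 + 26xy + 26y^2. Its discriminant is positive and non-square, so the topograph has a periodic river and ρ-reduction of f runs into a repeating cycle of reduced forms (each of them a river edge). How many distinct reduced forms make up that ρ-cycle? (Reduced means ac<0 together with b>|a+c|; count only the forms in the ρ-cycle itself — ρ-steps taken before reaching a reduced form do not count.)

D = 3588, ⌊√D⌋ = 59
river: ρ → (26,26,-28)
river: ρ → (-28,30,24)
river: ρ → (24,18,-34)
river: ρ → (-34,50,8)
river: ρ → (8,46,-46)
river: ρ → (-46,46,8)
river: ρ → (8,50,-34)
river: ρ → (-34,18,24)
river: ρ → (24,30,-28)
river: ρ → (-28,26,26)
ρ-cycle length = 10 (tail of 0 descent steps not counted)

10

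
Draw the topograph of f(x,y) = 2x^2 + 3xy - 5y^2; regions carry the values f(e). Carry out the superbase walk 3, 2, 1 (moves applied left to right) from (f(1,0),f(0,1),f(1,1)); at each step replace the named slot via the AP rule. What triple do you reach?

start (2,-5,0) = (f(1,0),f(0,1),f(1,1))
replace slot 3: 2·(2+(-5)) − 0 = -6 → (2,-5,-6)
replace slot 2: 2·(2+(-6)) − (-5) = -3 → (2,-3,-6)
replace slot 1: 2·((-3)+(-6)) − 2 = -20 → (-20,-3,-6)

-20,-3,-6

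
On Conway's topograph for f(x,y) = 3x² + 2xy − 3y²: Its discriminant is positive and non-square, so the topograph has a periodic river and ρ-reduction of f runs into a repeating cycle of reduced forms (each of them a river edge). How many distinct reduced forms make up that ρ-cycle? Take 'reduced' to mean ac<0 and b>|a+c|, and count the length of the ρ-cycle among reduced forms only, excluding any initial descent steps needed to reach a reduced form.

D = 40, ⌊√D⌋ = 6
river: ρ → (-3,4,2)
river: ρ → (2,4,-3)
river: ρ → (-3,2,3)
river: ρ → (3,4,-2)
river: ρ → (-2,4,3)
river: ρ → (3,2,-3)
ρ-cycle length = 6 (tail of 0 descent steps not counted)

6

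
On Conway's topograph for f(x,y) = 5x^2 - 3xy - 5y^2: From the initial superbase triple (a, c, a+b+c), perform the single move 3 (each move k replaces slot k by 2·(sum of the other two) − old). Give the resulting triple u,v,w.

start (5,-5,-3) = (f(1,0),f(0,1),f(1,1))
replace slot 3: 2·(5+(-5)) − (-3) = 3 → (5,-5,3)

5,-5,3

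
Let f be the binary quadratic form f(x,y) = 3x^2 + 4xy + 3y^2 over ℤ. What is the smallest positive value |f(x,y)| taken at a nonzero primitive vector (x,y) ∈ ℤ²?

translate: b→-2 (≡4 mod 6), so (3,4,3)→(3,-2,2)
flip: (3,-2,2)→(2,2,3)
reduced (well bottom): (2,2,3) with a≤c, −a<b≤a
well minimum = a = 2

2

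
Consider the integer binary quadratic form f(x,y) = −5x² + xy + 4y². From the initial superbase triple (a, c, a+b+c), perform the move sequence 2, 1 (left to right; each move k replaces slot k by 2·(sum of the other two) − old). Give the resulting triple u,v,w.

start (-5,4,0) = (f(1,0),f(0,1),f(1,1))
replace slot 2: 2·((-5)+0) − 4 = -14 → (-5,-14,0)
replace slot 1: 2·((-14)+0) − (-5) = -23 → (-23,-14,0)

-23,-14,0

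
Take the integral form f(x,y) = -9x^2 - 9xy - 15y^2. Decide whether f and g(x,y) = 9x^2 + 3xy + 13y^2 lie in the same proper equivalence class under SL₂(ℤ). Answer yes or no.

D₁ = -459, D₂ = -459
f is negative-definite; reduce −f:
−f: reduced (well bottom): (9,9,15) with a≤c, −a<b≤a
flip sign back: reduced form of f is (-9,-9,-15)
g: reduced (well bottom): (9,3,13) with a≤c, −a<b≤a
reduced forms (-9, -9, -15) vs (9, 3, 13) ⇒ inequivalent

no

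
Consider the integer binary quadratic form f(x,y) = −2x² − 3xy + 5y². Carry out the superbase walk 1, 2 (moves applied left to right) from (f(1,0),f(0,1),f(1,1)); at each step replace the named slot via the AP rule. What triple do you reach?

start (-2,5,0) = (f(1,0),f(0,1),f(1,1))
replace slot 1: 2·(5+0) − (-2) = 12 → (12,5,0)
replace slot 2: 2·(12+0) − 5 = 19 → (12,19,0)

12,19,0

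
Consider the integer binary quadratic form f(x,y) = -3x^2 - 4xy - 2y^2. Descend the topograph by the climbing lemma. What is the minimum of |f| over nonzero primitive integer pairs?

translate: b→-2 (≡4 mod 6), so (3,4,2)→(3,-2,1)
flip: (3,-2,1)→(1,2,3)
translate: b→0 (≡2 mod 2), so (1,2,3)→(1,0,2)
reduced (well bottom): (1,0,2) with a≤c, −a<b≤a
well minimum |f| = |-1| = 1 (negative-definite)

1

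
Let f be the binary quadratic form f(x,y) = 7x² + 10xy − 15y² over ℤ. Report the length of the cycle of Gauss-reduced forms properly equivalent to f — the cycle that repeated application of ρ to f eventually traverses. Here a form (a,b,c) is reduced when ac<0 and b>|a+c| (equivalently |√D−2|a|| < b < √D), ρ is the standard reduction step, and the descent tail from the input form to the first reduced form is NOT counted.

D = 520, ⌊√D⌋ = 22
river: ρ → (-15,20,2)
river: ρ → (2,20,-15)
river: ρ → (-15,10,7)
river: ρ → (7,18,-7)
river: ρ → (-7,10,15)
river: ρ → (15,20,-2)
river: ρ → (-2,20,15)
river: ρ → (15,10,-7)
river: ρ → (-7,18,7)
river: ρ → (7,10,-15)
ρ-cycle length = 10 (tail of 0 descent steps not counted)

10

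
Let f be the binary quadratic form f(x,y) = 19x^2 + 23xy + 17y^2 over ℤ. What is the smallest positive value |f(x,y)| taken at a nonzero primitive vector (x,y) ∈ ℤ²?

translate: b→-15 (≡23 mod 38), so (19,23,17)→(19,-15,13)
flip: (19,-15,13)→(13,15,19)
translate: b→-11 (≡15 mod 26), so (13,15,19)→(13,-11,17)
reduced (well bottom): (13,-11,17) with a≤c, −a<b≤a
well minimum = a = 13

13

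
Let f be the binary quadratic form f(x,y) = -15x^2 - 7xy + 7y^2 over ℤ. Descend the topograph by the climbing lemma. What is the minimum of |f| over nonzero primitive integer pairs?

descent: ρ → (7,21,-1)  [lands on river]
river: ρ → (-1,21,7)
closes: descent 1, river 2
min |a| on river = 1

1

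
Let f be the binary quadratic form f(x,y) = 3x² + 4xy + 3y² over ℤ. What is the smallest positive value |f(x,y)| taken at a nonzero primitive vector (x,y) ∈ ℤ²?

translate: b→-2 (≡4 mod 6), so (3,4,3)→(3,-2,2)
flip: (3,-2,2)→(2,2,3)
reduced (well bottom): (2,2,3) with a≤c, −a<b≤a
well minimum = a = 2

2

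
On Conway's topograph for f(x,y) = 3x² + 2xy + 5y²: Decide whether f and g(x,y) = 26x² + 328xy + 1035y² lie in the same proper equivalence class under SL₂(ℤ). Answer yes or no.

D₁ = -56, D₂ = -56
f: reduced (well bottom): (3,2,5) with a≤c, −a<b≤a
g: translate: b→16 (≡328 mod 52), so (26,328,1035)→(26,16,3)
g: flip: (26,16,3)→(3,-16,26)
g: translate: b→2 (≡-16 mod 6), so (3,-16,26)→(3,2,5)
g: reduced (well bottom): (3,2,5) with a≤c, −a<b≤a
reduced forms (3, 2, 5) vs (3, 2, 5) ⇒ equivalent

yes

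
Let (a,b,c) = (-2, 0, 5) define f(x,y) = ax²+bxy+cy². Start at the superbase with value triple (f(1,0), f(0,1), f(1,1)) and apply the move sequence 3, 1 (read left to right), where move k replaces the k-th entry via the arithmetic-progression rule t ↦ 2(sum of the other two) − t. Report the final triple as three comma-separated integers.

start (-2,5,3) = (f(1,0),f(0,1),f(1,1))
replace slot 3: 2·((-2)+5) − 3 = 3 → (-2,5,3)
replace slot 1: 2·(5+3) − (-2) = 18 → (18,5,3)

18,5,3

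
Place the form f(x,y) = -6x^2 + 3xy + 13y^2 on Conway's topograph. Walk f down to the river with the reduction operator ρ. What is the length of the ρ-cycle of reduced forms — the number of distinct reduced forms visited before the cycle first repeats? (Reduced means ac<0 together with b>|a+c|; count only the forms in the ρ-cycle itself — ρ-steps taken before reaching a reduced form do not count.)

D = 321, ⌊√D⌋ = 17
descent: ρ → (13,-3,-6)
descent: ρ → (-6,15,4)  [lands on river]
river: ρ → (4,17,-2)
river: ρ → (-2,15,12)
river: ρ → (12,9,-5)
river: ρ → (-5,11,10)
river: ρ → (10,9,-6)
ρ-cycle length = 6 (tail of 2 descent steps not counted)

6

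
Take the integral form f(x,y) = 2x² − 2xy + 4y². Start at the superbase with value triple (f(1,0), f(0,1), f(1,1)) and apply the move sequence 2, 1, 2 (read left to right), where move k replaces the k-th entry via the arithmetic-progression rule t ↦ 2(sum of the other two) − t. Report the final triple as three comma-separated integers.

start (2,4,4) = (f(1,0),f(0,1),f(1,1))
replace slot 2: 2·(2+4) − 4 = 8 → (2,8,4)
replace slot 1: 2·(8+4) − 2 = 22 → (22,8,4)
replace slot 2: 2·(22+4) − 8 = 44 → (22,44,4)

22,44,4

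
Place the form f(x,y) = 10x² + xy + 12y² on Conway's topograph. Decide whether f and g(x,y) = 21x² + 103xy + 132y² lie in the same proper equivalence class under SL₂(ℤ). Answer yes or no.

D₁ = -479, D₂ = -479
f: reduced (well bottom): (10,1,12) with a≤c, −a<b≤a
g: translate: b→19 (≡103 mod 42), so (21,103,132)→(21,19,10)
g: flip: (21,19,10)→(10,-19,21)
g: translate: b→1 (≡-19 mod 20), so (10,-19,21)→(10,1,12)
g: reduced (well bottom): (10,1,12) with a≤c, −a<b≤a
reduced forms (10, 1, 12) vs (10, 1, 12) ⇒ equivalent

yes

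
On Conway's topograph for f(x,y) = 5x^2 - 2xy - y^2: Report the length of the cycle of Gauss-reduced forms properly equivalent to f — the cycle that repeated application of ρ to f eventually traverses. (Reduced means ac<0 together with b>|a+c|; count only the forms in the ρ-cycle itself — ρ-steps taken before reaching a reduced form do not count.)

D = 24, ⌊√D⌋ = 4
descent: ρ → (-1,4,2)  [lands on river]
river: ρ → (2,4,-1)
ρ-cycle length = 2 (tail of 1 descent step not counted)

2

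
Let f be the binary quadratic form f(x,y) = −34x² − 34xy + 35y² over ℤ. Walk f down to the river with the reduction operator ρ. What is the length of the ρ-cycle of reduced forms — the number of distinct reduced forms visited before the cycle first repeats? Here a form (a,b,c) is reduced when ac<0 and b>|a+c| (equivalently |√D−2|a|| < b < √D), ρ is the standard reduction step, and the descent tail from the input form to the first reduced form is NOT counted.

D = 5916, ⌊√D⌋ = 76
descent: ρ → (35,34,-34)  [lands on river]
river: ρ → (-34,34,35)
river: ρ → (35,36,-33)
river: ρ → (-33,30,38)
river: ρ → (38,46,-25)
river: ρ → (-25,54,30)
river: ρ → (30,66,-13)
river: ρ → (-13,64,35)
river: ρ → (35,76,-1)
river: ρ → (-1,76,35)
river: ρ → (35,64,-13)
river: ρ → (-13,66,30)
river: ρ → (30,54,-25)
river: ρ → (-25,46,38)
river: ρ → (38,30,-33)
river: ρ → (-33,36,35)
ρ-cycle length = 16 (tail of 1 descent step not counted)

16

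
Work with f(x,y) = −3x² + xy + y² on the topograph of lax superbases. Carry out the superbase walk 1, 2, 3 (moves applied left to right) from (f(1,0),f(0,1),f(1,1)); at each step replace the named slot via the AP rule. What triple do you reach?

start (-3,1,-1) = (f(1,0),f(0,1),f(1,1))
replace slot 1: 2·(1+(-1)) − (-3) = 3 → (3,1,-1)
replace slot 2: 2·(3+(-1)) − 1 = 3 → (3,3,-1)
replace slot 3: 2·(3+3) − (-1) = 13 → (3,3,13)

3,3,13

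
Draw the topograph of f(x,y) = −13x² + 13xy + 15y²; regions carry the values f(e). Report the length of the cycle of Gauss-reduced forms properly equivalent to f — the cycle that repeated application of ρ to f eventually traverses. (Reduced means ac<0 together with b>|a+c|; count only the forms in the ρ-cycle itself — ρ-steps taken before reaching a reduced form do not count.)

D = 949, ⌊√D⌋ = 30
river: ρ → (15,17,-11)
river: ρ → (-11,27,5)
river: ρ → (5,23,-21)
river: ρ → (-21,19,7)
river: ρ → (7,23,-15)
river: ρ → (-15,7,15)
river: ρ → (15,23,-7)
river: ρ → (-7,19,21)
river: ρ → (21,23,-5)
river: ρ → (-5,27,11)
river: ρ → (11,17,-15)
river: ρ → (-15,13,13)
river: ρ → (13,13,-15)
river: ρ → (-15,17,11)
river: ρ → (11,27,-5)
river: ρ → (-5,23,21)
river: ρ → (21,19,-7)
river: ρ → (-7,23,15)
river: ρ → (15,7,-15)
river: ρ → (-15,23,7)
river: ρ → (7,19,-21)
river: ρ → (-21,23,5)
river: ρ → (5,27,-11)
river: ρ → (-11,17,15)
river: ρ → (15,13,-13)
river: ρ → (-13,13,15)
ρ-cycle length = 26 (tail of 0 descent steps not counted)

26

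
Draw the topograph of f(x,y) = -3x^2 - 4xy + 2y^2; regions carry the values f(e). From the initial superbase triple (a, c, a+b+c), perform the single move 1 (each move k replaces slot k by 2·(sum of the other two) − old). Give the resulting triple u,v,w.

start (-3,2,-5) = (f(1,0),f(0,1),f(1,1))
replace slot 1: 2·(2+(-5)) − (-3) = -3 → (-3,2,-5)

-3,2,-5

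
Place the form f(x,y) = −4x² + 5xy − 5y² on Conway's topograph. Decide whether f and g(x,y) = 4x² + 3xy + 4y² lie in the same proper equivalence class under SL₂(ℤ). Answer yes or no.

D₁ = -55, D₂ = -55
f is negative-definite; reduce −f:
−f: translate: b→3 (≡-5 mod 8), so (4,-5,5)→(4,3,4)
−f: reduced (well bottom): (4,3,4) with a≤c, −a<b≤a
flip sign back: reduced form of f is (-4,-3,-4)
g: reduced (well bottom): (4,3,4) with a≤c, −a<b≤a
reduced forms (-4, -3, -4) vs (4, 3, 4) ⇒ inequivalent

no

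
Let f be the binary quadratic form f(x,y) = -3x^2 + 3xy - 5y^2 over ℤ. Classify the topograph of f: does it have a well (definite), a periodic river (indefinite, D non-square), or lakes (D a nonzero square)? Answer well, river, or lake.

D = b²−4ac = 3² − 4·(-3)·(-5) = -51
D < 0 ⇒ definite ⇒ every region one sign ⇒ single well

well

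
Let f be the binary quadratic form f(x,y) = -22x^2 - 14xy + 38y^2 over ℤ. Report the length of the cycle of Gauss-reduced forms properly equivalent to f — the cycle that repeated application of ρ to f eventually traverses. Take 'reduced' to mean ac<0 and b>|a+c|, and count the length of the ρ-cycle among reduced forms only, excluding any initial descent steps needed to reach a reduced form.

D = 3540, ⌊√D⌋ = 59
descent: ρ → (38,14,-22)
descent: ρ → (-22,30,30)  [lands on river]
river: ρ → (30,30,-22)
river: ρ → (-22,58,2)
river: ρ → (2,58,-22)
ρ-cycle length = 4 (tail of 2 descent steps not counted)

4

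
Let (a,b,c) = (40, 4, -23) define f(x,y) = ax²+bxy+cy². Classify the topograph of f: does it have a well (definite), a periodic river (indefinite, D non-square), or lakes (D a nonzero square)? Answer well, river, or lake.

D = b²−4ac = 4² − 4·40·(-23) = 3696
D > 0 non-square ⇒ indefinite ⇒ periodic river

river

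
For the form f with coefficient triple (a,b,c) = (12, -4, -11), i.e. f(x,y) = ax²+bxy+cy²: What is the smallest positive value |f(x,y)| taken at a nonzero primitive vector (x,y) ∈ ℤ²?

descent: ρ → (-11,4,12)  [lands on river]
river: ρ → (12,20,-3)
river: ρ → (-3,22,5)
river: ρ → (5,18,-11)
closes: descent 1, river 4
min |a| on river = 3

3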